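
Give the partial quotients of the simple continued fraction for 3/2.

[1; 2]

Run the Euclidean algorithm on 3 and 2; the successive quotients are the partial quotients a_0, a_1, ... (each step inverts the fractional part left over by the previous one):
  3 = 1*2 + 1, so a_0 = 1.
  2 = 2*1 + 0, so a_1 = 2.
The remainder reaches 0 after 2 divisions, so the expansion has 2 partial quotients, read off in order.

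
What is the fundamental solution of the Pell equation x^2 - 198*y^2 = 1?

First expand sqrt(198) as a continued fraction. With x_i = (sqrt(198) + m_i)/d_i and (m_0, d_0) = (0, 1): a_0 = floor(sqrt(198)) = 14, since 14^2 = 196 <= 198 < 225 = 15^2.
Iterate m_{i+1} = d_i*a_i - m_i, d_{i+1} = (198 - m_{i+1}^2)/d_i, a_{i+1} = floor((a_0 + m_{i+1})/d_{i+1}):
  m_1 = 1*14 - 0 = 14, d_1 = (198 - 14^2)/1 = 2/1 = 2, a_1 = floor((14 + 14)/2) = 14.
  m_2 = 2*14 - 14 = 14, d_2 = (198 - 14^2)/2 = 2/2 = 1, a_2 = floor((14 + 14)/1) = 28.
  m_3 = 1*28 - 14 = 14, d_3 = (198 - 14^2)/1 = 2/1 = 2: (m_3, d_3) = (m_1, d_1) = (14, 2), so from here the quotients repeat a_1, a_2; the period length is 2.
So sqrt(198) = [14; (14, 28)] with period length k = 2.
k is even, so the fundamental solution of x^2 - 198y^2 = 1 is (p_{k-1}, q_{k-1}) = (p_1, q_1); compute convergents through index 1.
Convergents (p_i = a_i*p_{i-1} + p_{i-2}, q_i = a_i*q_{i-1} + q_{i-2} with p_{-2}=0, p_{-1}=1, q_{-2}=1, q_{-1}=0):
  i=0: a_0=14, p_0 = 14*1 + 0 = 14, q_0 = 14*0 + 1 = 1.
  i=1: a_1=14, p_1 = 14*14 + 1 = 197, q_1 = 14*1 + 0 = 14.
Check: 197^2 - 198*14^2 = 38809 - 38808 = 1, so (x, y) = (197, 14) solves the equation, and by the theorem it is the least positive solution.

(x, y) = (197, 14)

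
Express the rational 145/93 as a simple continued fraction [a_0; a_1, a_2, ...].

Run the Euclidean algorithm on 145 and 93; the successive quotients are the partial quotients a_0, a_1, ... (each step inverts the fractional part left over by the previous one):
  145 = 1*93 + 52, so a_0 = 1.
  93 = 1*52 + 41, so a_1 = 1.
  52 = 1*41 + 11, so a_2 = 1.
  41 = 3*11 + 8, so a_3 = 3.
  11 = 1*8 + 3, so a_4 = 1.
  8 = 2*3 + 2, so a_5 = 2.
  3 = 1*2 + 1, so a_6 = 1.
  2 = 2*1 + 0, so a_7 = 2.
The remainder reaches 0 after 8 divisions, so the expansion has 8 partial quotients, read off in order.

[1; 1, 1, 3, 1, 2, 1, 2]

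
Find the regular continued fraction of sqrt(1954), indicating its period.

[44; (4, 1, 9, 44, 9, 1, 4, 88)]

Write x_i = (sqrt(1954) + m_i)/d_i with (m_0, d_0) = (0, 1). a_0 = floor(sqrt(1954)) = 44, since 44^2 = 1936 <= 1954 < 2025 = 45^2.
Iterate m_{i+1} = d_i*a_i - m_i, d_{i+1} = (1954 - m_{i+1}^2)/d_i, a_{i+1} = floor((a_0 + m_{i+1})/d_{i+1}):
  m_1 = 1*44 - 0 = 44, d_1 = (1954 - 44^2)/1 = 18/1 = 18, a_1 = floor((44 + 44)/18) = 4.
  m_2 = 18*4 - 44 = 28, d_2 = (1954 - 28^2)/18 = 1170/18 = 65, a_2 = floor((44 + 28)/65) = 1.
  m_3 = 65*1 - 28 = 37, d_3 = (1954 - 37^2)/65 = 585/65 = 9, a_3 = floor((44 + 37)/9) = 9.
  m_4 = 9*9 - 37 = 44, d_4 = (1954 - 44^2)/9 = 18/9 = 2, a_4 = floor((44 + 44)/2) = 44.
  m_5 = 2*44 - 44 = 44, d_5 = (1954 - 44^2)/2 = 18/2 = 9, a_5 = floor((44 + 44)/9) = 9.
  m_6 = 9*9 - 44 = 37, d_6 = (1954 - 37^2)/9 = 585/9 = 65, a_6 = floor((44 + 37)/65) = 1.
  m_7 = 65*1 - 37 = 28, d_7 = (1954 - 28^2)/65 = 1170/65 = 18, a_7 = floor((44 + 28)/18) = 4.
  m_8 = 18*4 - 28 = 44, d_8 = (1954 - 44^2)/18 = 18/18 = 1, a_8 = floor((44 + 44)/1) = 88.
  m_9 = 1*88 - 44 = 44, d_9 = (1954 - 44^2)/1 = 18/1 = 18: (m_9, d_9) = (m_1, d_1) = (44, 18), so from here the quotients repeat a_1, ..., a_8; the period length is 8.
Hence the expansion of sqrt(1954) is a_0 = 44 followed by the repeating block 4, 1, 9, 44, 9, 1, 4, 88 (period 8).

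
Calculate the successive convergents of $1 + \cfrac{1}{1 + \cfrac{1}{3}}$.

Using the convergent recurrence p_i = a_i*p_{i-1} + p_{i-2}, q_i = a_i*q_{i-1} + q_{i-2} with p_{-2}=0, p_{-1}=1, q_{-2}=1, q_{-1}=0:
  i=0: a_0=1, p_0 = 1*1 + 0 = 1, q_0 = 1*0 + 1 = 1.
  i=1: a_1=1, p_1 = 1*1 + 1 = 2, q_1 = 1*1 + 0 = 1.
  i=2: a_2=3, p_2 = 3*2 + 1 = 7, q_2 = 3*1 + 1 = 4.

1/1, 2/1, 7/4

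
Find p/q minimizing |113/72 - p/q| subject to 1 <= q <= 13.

Expand x = 113/72 as a continued fraction with the Euclidean algorithm:
  113 = 1*72 + 41, so a_0 = 1.
  72 = 1*41 + 31, so a_1 = 1.
  41 = 1*31 + 10, so a_2 = 1.
  31 = 3*10 + 1, so a_3 = 3.
  10 = 10*1 + 0, so a_4 = 10.
so x = [1; 1, 1, 3, 10].
Convergents (p_i = a_i*p_{i-1} + p_{i-2}, q_i = a_i*q_{i-1} + q_{i-2} with p_{-2}=0, p_{-1}=1, q_{-2}=1, q_{-1}=0), until the denominator exceeds 13:
  i=0: a_0=1, p_0 = 1*1 + 0 = 1, q_0 = 1*0 + 1 = 1.
  i=1: a_1=1, p_1 = 1*1 + 1 = 2, q_1 = 1*1 + 0 = 1.
  i=2: a_2=1, p_2 = 1*2 + 1 = 3, q_2 = 1*1 + 1 = 2.
  i=3: a_3=3, p_3 = 3*3 + 2 = 11, q_3 = 3*2 + 1 = 7.
  i=4: a_4=10, p_4 = 10*11 + 3 = 113, q_4 = 10*7 + 2 = 72.
q_4 = 72 > 13, so the last convergent with denominator <= 13 is p_3/q_3 = 11/7.
The closest fraction with denominator <= 13 is either p_3/q_3 or the intermediate fraction (k*p_3 + p_2)/(k*q_3 + q_2) with the largest k >= 1 whose denominator stays <= 13; these approach x as k grows, and every other convergent or intermediate fraction in range is farther away.
Largest k: floor((13 - q_2)/q_3) = floor((13 - 2)/7) = 1.
That gives (1*11 + 3)/(1*7 + 2) = 14/9.
Compare the errors: |x - 11/7| = |113*7 - 11*72|/(72*7) = 1/504, and |x - 14/9| = |113*9 - 14*72|/(72*9) = 9/648.
Cross-multiplying, 1*648 = 648 < 4536 = 9*504, so 1/504 is smaller: the convergent 11/7 is closer to x than 14/9.

11/7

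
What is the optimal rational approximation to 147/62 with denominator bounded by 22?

45/19

Expand x = 147/62 as a continued fraction with the Euclidean algorithm:
  147 = 2*62 + 23, so a_0 = 2.
  62 = 2*23 + 16, so a_1 = 2.
  23 = 1*16 + 7, so a_2 = 1.
  16 = 2*7 + 2, so a_3 = 2.
  7 = 3*2 + 1, so a_4 = 3.
  2 = 2*1 + 0, so a_5 = 2.
so x = [2; 2, 1, 2, 3, 2].
Convergents (p_i = a_i*p_{i-1} + p_{i-2}, q_i = a_i*q_{i-1} + q_{i-2} with p_{-2}=0, p_{-1}=1, q_{-2}=1, q_{-1}=0), until the denominator exceeds 22:
  i=0: a_0=2, p_0 = 2*1 + 0 = 2, q_0 = 2*0 + 1 = 1.
  i=1: a_1=2, p_1 = 2*2 + 1 = 5, q_1 = 2*1 + 0 = 2.
  i=2: a_2=1, p_2 = 1*5 + 2 = 7, q_2 = 1*2 + 1 = 3.
  i=3: a_3=2, p_3 = 2*7 + 5 = 19, q_3 = 2*3 + 2 = 8.
  i=4: a_4=3, p_4 = 3*19 + 7 = 64, q_4 = 3*8 + 3 = 27.
q_4 = 27 > 22, so the last convergent with denominator <= 22 is p_3/q_3 = 19/8.
The closest fraction with denominator <= 22 is either p_3/q_3 or the intermediate fraction (k*p_3 + p_2)/(k*q_3 + q_2) with the largest k >= 1 whose denominator stays <= 22; these approach x as k grows, and every other convergent or intermediate fraction in range is farther away.
Largest k: floor((22 - q_2)/q_3) = floor((22 - 3)/8) = 2.
That gives (2*19 + 7)/(2*8 + 3) = 45/19.
Compare the errors: |x - 19/8| = |147*8 - 19*62|/(62*8) = 2/496, and |x - 45/19| = |147*19 - 45*62|/(62*19) = 3/1178.
Cross-multiplying, 3*496 = 1488 < 2356 = 2*1178, so 3/1178 is smaller: the intermediate fraction 45/19 is closer to x than 19/8.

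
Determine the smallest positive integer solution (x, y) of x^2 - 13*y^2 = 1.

First expand sqrt(13) as a continued fraction. With x_i = (sqrt(13) + m_i)/d_i and (m_0, d_0) = (0, 1): a_0 = floor(sqrt(13)) = 3, since 3^2 = 9 <= 13 < 16 = 4^2.
Iterate m_{i+1} = d_i*a_i - m_i, d_{i+1} = (13 - m_{i+1}^2)/d_i, a_{i+1} = floor((a_0 + m_{i+1})/d_{i+1}):
  m_1 = 1*3 - 0 = 3, d_1 = (13 - 3^2)/1 = 4/1 = 4, a_1 = floor((3 + 3)/4) = 1.
  m_2 = 4*1 - 3 = 1, d_2 = (13 - 1^2)/4 = 12/4 = 3, a_2 = floor((3 + 1)/3) = 1.
  m_3 = 3*1 - 1 = 2, d_3 = (13 - 2^2)/3 = 9/3 = 3, a_3 = floor((3 + 2)/3) = 1.
  m_4 = 3*1 - 2 = 1, d_4 = (13 - 1^2)/3 = 12/3 = 4, a_4 = floor((3 + 1)/4) = 1.
  m_5 = 4*1 - 1 = 3, d_5 = (13 - 3^2)/4 = 4/4 = 1, a_5 = floor((3 + 3)/1) = 6.
  m_6 = 1*6 - 3 = 3, d_6 = (13 - 3^2)/1 = 4/1 = 4: (m_6, d_6) = (m_1, d_1) = (3, 4), so from here the quotients repeat a_1, ..., a_5; the period length is 5.
So sqrt(13) = [3; (1, 1, 1, 1, 6)] with period length k = 5.
k is odd, so (p_{k-1}, q_{k-1}) only solves x^2 - 13y^2 = -1 and the fundamental solution of x^2 - 13y^2 = 1 is (p_{2k-1}, q_{2k-1}) = (p_9, q_9); compute convergents through index 9, running through the period twice.
Convergents (p_i = a_i*p_{i-1} + p_{i-2}, q_i = a_i*q_{i-1} + q_{i-2} with p_{-2}=0, p_{-1}=1, q_{-2}=1, q_{-1}=0):
  i=0: a_0=3, p_0 = 3*1 + 0 = 3, q_0 = 3*0 + 1 = 1.
  i=1: a_1=1, p_1 = 1*3 + 1 = 4, q_1 = 1*1 + 0 = 1.
  i=2: a_2=1, p_2 = 1*4 + 3 = 7, q_2 = 1*1 + 1 = 2.
  i=3: a_3=1, p_3 = 1*7 + 4 = 11, q_3 = 1*2 + 1 = 3.
  i=4: a_4=1, p_4 = 1*11 + 7 = 18, q_4 = 1*3 + 2 = 5.
  i=5: a_5=6, p_5 = 6*18 + 11 = 119, q_5 = 6*5 + 3 = 33.
  i=6: a_6=1, p_6 = 1*119 + 18 = 137, q_6 = 1*33 + 5 = 38.
  i=7: a_7=1, p_7 = 1*137 + 119 = 256, q_7 = 1*38 + 33 = 71.
  i=8: a_8=1, p_8 = 1*256 + 137 = 393, q_8 = 1*71 + 38 = 109.
  i=9: a_9=1, p_9 = 1*393 + 256 = 649, q_9 = 1*109 + 71 = 180.
Indeed p_4^2 - 13*q_4^2 = 324 - 325 = -1, not +1.
Check: 649^2 - 13*180^2 = 421201 - 421200 = 1, so (x, y) = (649, 180) solves the equation, and by the theorem it is the least positive solution.

(x, y) = (649, 180)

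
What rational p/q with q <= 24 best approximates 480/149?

Expand x = 480/149 as a continued fraction with the Euclidean algorithm:
  480 = 3*149 + 33, so a_0 = 3.
  149 = 4*33 + 17, so a_1 = 4.
  33 = 1*17 + 16, so a_2 = 1.
  17 = 1*16 + 1, so a_3 = 1.
  16 = 16*1 + 0, so a_4 = 16.
so x = [3; 4, 1, 1, 16].
Convergents (p_i = a_i*p_{i-1} + p_{i-2}, q_i = a_i*q_{i-1} + q_{i-2} with p_{-2}=0, p_{-1}=1, q_{-2}=1, q_{-1}=0), until the denominator exceeds 24:
  i=0: a_0=3, p_0 = 3*1 + 0 = 3, q_0 = 3*0 + 1 = 1.
  i=1: a_1=4, p_1 = 4*3 + 1 = 13, q_1 = 4*1 + 0 = 4.
  i=2: a_2=1, p_2 = 1*13 + 3 = 16, q_2 = 1*4 + 1 = 5.
  i=3: a_3=1, p_3 = 1*16 + 13 = 29, q_3 = 1*5 + 4 = 9.
  i=4: a_4=16, p_4 = 16*29 + 16 = 480, q_4 = 16*9 + 5 = 149.
q_4 = 149 > 24, so the last convergent with denominator <= 24 is p_3/q_3 = 29/9.
The closest fraction with denominator <= 24 is either p_3/q_3 or the intermediate fraction (k*p_3 + p_2)/(k*q_3 + q_2) with the largest k >= 1 whose denominator stays <= 24; these approach x as k grows, and every other convergent or intermediate fraction in range is farther away.
Largest k: floor((24 - q_2)/q_3) = floor((24 - 5)/9) = 2.
That gives (2*29 + 16)/(2*9 + 5) = 74/23.
Compare the errors: |x - 29/9| = |480*9 - 29*149|/(149*9) = 1/1341, and |x - 74/23| = |480*23 - 74*149|/(149*23) = 14/3427.
Cross-multiplying, 1*3427 = 3427 < 18774 = 14*1341, so 1/1341 is smaller: the convergent 29/9 is closer to x than 74/23.

29/9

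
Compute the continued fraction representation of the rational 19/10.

[1; 1, 9]

Run the Euclidean algorithm on 19 and 10; the successive quotients are the partial quotients a_0, a_1, ... (each step inverts the fractional part left over by the previous one):
  19 = 1*10 + 9, so a_0 = 1.
  10 = 1*9 + 1, so a_1 = 1.
  9 = 9*1 + 0, so a_2 = 9.
The remainder reaches 0 after 3 divisions, so the expansion has 3 partial quotients, read off in order.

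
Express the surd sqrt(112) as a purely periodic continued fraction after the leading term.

Write x_i = (sqrt(112) + m_i)/d_i with (m_0, d_0) = (0, 1). a_0 = floor(sqrt(112)) = 10, since 10^2 = 100 <= 112 < 121 = 11^2.
Iterate m_{i+1} = d_i*a_i - m_i, d_{i+1} = (112 - m_{i+1}^2)/d_i, a_{i+1} = floor((a_0 + m_{i+1})/d_{i+1}):
  m_1 = 1*10 - 0 = 10, d_1 = (112 - 10^2)/1 = 12/1 = 12, a_1 = floor((10 + 10)/12) = 1.
  m_2 = 12*1 - 10 = 2, d_2 = (112 - 2^2)/12 = 108/12 = 9, a_2 = floor((10 + 2)/9) = 1.
  m_3 = 9*1 - 2 = 7, d_3 = (112 - 7^2)/9 = 63/9 = 7, a_3 = floor((10 + 7)/7) = 2.
  m_4 = 7*2 - 7 = 7, d_4 = (112 - 7^2)/7 = 63/7 = 9, a_4 = floor((10 + 7)/9) = 1.
  m_5 = 9*1 - 7 = 2, d_5 = (112 - 2^2)/9 = 108/9 = 12, a_5 = floor((10 + 2)/12) = 1.
  m_6 = 12*1 - 2 = 10, d_6 = (112 - 10^2)/12 = 12/12 = 1, a_6 = floor((10 + 10)/1) = 20.
  m_7 = 1*20 - 10 = 10, d_7 = (112 - 10^2)/1 = 12/1 = 12: (m_7, d_7) = (m_1, d_1) = (10, 12), so from here the quotients repeat a_1, ..., a_6; the period length is 6.
Hence the expansion of sqrt(112) is a_0 = 10 followed by the repeating block 1, 1, 2, 1, 1, 20 (period 6).

[10; (1, 1, 2, 1, 1, 20)]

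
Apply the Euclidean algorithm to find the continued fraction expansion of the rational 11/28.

[0; 2, 1, 1, 5]

Run the Euclidean algorithm on 11 and 28; the successive quotients are the partial quotients a_0, a_1, ... (each step inverts the fractional part left over by the previous one):
  11 = 0*28 + 11, so a_0 = 0.
  28 = 2*11 + 6, so a_1 = 2.
  11 = 1*6 + 5, so a_2 = 1.
  6 = 1*5 + 1, so a_3 = 1.
  5 = 5*1 + 0, so a_4 = 5.
The remainder reaches 0 after 5 divisions, so the expansion has 5 partial quotients, read off in order.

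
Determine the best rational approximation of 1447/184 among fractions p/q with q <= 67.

Expand x = 1447/184 as a continued fraction with the Euclidean algorithm:
  1447 = 7*184 + 159, so a_0 = 7.
  184 = 1*159 + 25, so a_1 = 1.
  159 = 6*25 + 9, so a_2 = 6.
  25 = 2*9 + 7, so a_3 = 2.
  9 = 1*7 + 2, so a_4 = 1.
  7 = 3*2 + 1, so a_5 = 3.
  2 = 2*1 + 0, so a_6 = 2.
so x = [7; 1, 6, 2, 1, 3, 2].
Convergents (p_i = a_i*p_{i-1} + p_{i-2}, q_i = a_i*q_{i-1} + q_{i-2} with p_{-2}=0, p_{-1}=1, q_{-2}=1, q_{-1}=0), until the denominator exceeds 67:
  i=0: a_0=7, p_0 = 7*1 + 0 = 7, q_0 = 7*0 + 1 = 1.
  i=1: a_1=1, p_1 = 1*7 + 1 = 8, q_1 = 1*1 + 0 = 1.
  i=2: a_2=6, p_2 = 6*8 + 7 = 55, q_2 = 6*1 + 1 = 7.
  i=3: a_3=2, p_3 = 2*55 + 8 = 118, q_3 = 2*7 + 1 = 15.
  i=4: a_4=1, p_4 = 1*118 + 55 = 173, q_4 = 1*15 + 7 = 22.
  i=5: a_5=3, p_5 = 3*173 + 118 = 637, q_5 = 3*22 + 15 = 81.
q_5 = 81 > 67, so the last convergent with denominator <= 67 is p_4/q_4 = 173/22.
The closest fraction with denominator <= 67 is either p_4/q_4 or the intermediate fraction (k*p_4 + p_3)/(k*q_4 + q_3) with the largest k >= 1 whose denominator stays <= 67; these approach x as k grows, and every other convergent or intermediate fraction in range is farther away.
Largest k: floor((67 - q_3)/q_4) = floor((67 - 15)/22) = 2.
That gives (2*173 + 118)/(2*22 + 15) = 464/59.
Compare the errors: |x - 173/22| = |1447*22 - 173*184|/(184*22) = 2/4048, and |x - 464/59| = |1447*59 - 464*184|/(184*59) = 3/10856.
Cross-multiplying, 3*4048 = 12144 < 21712 = 2*10856, so 3/10856 is smaller: the intermediate fraction 464/59 is closer to x than 173/22.

464/59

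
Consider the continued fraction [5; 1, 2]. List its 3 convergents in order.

5/1, 6/1, 17/3

Using the convergent recurrence p_i = a_i*p_{i-1} + p_{i-2}, q_i = a_i*q_{i-1} + q_{i-2} with p_{-2}=0, p_{-1}=1, q_{-2}=1, q_{-1}=0:
  i=0: a_0=5, p_0 = 5*1 + 0 = 5, q_0 = 5*0 + 1 = 1.
  i=1: a_1=1, p_1 = 1*5 + 1 = 6, q_1 = 1*1 + 0 = 1.
  i=2: a_2=2, p_2 = 2*6 + 5 = 17, q_2 = 2*1 + 1 = 3.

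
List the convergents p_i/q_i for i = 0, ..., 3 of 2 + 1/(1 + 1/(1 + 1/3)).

2/1, 3/1, 5/2, 18/7

Using the convergent recurrence p_i = a_i*p_{i-1} + p_{i-2}, q_i = a_i*q_{i-1} + q_{i-2} with p_{-2}=0, p_{-1}=1, q_{-2}=1, q_{-1}=0:
  i=0: a_0=2, p_0 = 2*1 + 0 = 2, q_0 = 2*0 + 1 = 1.
  i=1: a_1=1, p_1 = 1*2 + 1 = 3, q_1 = 1*1 + 0 = 1.
  i=2: a_2=1, p_2 = 1*3 + 2 = 5, q_2 = 1*1 + 1 = 2.
  i=3: a_3=3, p_3 = 3*5 + 3 = 18, q_3 = 3*2 + 1 = 7.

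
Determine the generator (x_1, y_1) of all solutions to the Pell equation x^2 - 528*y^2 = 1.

(x, y) = (23, 1)

First expand sqrt(528) as a continued fraction. With x_i = (sqrt(528) + m_i)/d_i and (m_0, d_0) = (0, 1): a_0 = floor(sqrt(528)) = 22, since 22^2 = 484 <= 528 < 529 = 23^2.
Iterate m_{i+1} = d_i*a_i - m_i, d_{i+1} = (528 - m_{i+1}^2)/d_i, a_{i+1} = floor((a_0 + m_{i+1})/d_{i+1}):
  m_1 = 1*22 - 0 = 22, d_1 = (528 - 22^2)/1 = 44/1 = 44, a_1 = floor((22 + 22)/44) = 1.
  m_2 = 44*1 - 22 = 22, d_2 = (528 - 22^2)/44 = 44/44 = 1, a_2 = floor((22 + 22)/1) = 44.
  m_3 = 1*44 - 22 = 22, d_3 = (528 - 22^2)/1 = 44/1 = 44: (m_3, d_3) = (m_1, d_1) = (22, 44), so from here the quotients repeat a_1, a_2; the period length is 2.
So sqrt(528) = [22; (1, 44)] with period length k = 2.
k is even, so the fundamental solution of x^2 - 528y^2 = 1 is (p_{k-1}, q_{k-1}) = (p_1, q_1); compute convergents through index 1.
Convergents (p_i = a_i*p_{i-1} + p_{i-2}, q_i = a_i*q_{i-1} + q_{i-2} with p_{-2}=0, p_{-1}=1, q_{-2}=1, q_{-1}=0):
  i=0: a_0=22, p_0 = 22*1 + 0 = 22, q_0 = 22*0 + 1 = 1.
  i=1: a_1=1, p_1 = 1*22 + 1 = 23, q_1 = 1*1 + 0 = 1.
Check: 23^2 - 528*1^2 = 529 - 528 = 1, so (x, y) = (23, 1) solves the equation, and by the theorem it is the least positive solution.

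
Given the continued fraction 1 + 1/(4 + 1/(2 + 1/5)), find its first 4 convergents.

Using the convergent recurrence p_i = a_i*p_{i-1} + p_{i-2}, q_i = a_i*q_{i-1} + q_{i-2} with p_{-2}=0, p_{-1}=1, q_{-2}=1, q_{-1}=0:
  i=0: a_0=1, p_0 = 1*1 + 0 = 1, q_0 = 1*0 + 1 = 1.
  i=1: a_1=4, p_1 = 4*1 + 1 = 5, q_1 = 4*1 + 0 = 4.
  i=2: a_2=2, p_2 = 2*5 + 1 = 11, q_2 = 2*4 + 1 = 9.
  i=3: a_3=5, p_3 = 5*11 + 5 = 60, q_3 = 5*9 + 4 = 49.

1/1, 5/4, 11/9, 60/49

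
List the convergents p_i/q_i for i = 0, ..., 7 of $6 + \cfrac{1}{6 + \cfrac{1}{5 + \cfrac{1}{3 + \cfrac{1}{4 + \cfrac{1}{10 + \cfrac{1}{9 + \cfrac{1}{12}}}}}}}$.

6/1, 37/6, 191/31, 610/99, 2631/427, 26920/4369, 244911/39748, 2965852/481345

Using the convergent recurrence p_i = a_i*p_{i-1} + p_{i-2}, q_i = a_i*q_{i-1} + q_{i-2} with p_{-2}=0, p_{-1}=1, q_{-2}=1, q_{-1}=0:
  i=0: a_0=6, p_0 = 6*1 + 0 = 6, q_0 = 6*0 + 1 = 1.
  i=1: a_1=6, p_1 = 6*6 + 1 = 37, q_1 = 6*1 + 0 = 6.
  i=2: a_2=5, p_2 = 5*37 + 6 = 191, q_2 = 5*6 + 1 = 31.
  i=3: a_3=3, p_3 = 3*191 + 37 = 610, q_3 = 3*31 + 6 = 99.
  i=4: a_4=4, p_4 = 4*610 + 191 = 2631, q_4 = 4*99 + 31 = 427.
  i=5: a_5=10, p_5 = 10*2631 + 610 = 26920, q_5 = 10*427 + 99 = 4369.
  i=6: a_6=9, p_6 = 9*26920 + 2631 = 244911, q_6 = 9*4369 + 427 = 39748.
  i=7: a_7=12, p_7 = 12*244911 + 26920 = 2965852, q_7 = 12*39748 + 4369 = 481345.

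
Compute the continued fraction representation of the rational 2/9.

[0; 4, 2]

Run the Euclidean algorithm on 2 and 9; the successive quotients are the partial quotients a_0, a_1, ... (each step inverts the fractional part left over by the previous one):
  2 = 0*9 + 2, so a_0 = 0.
  9 = 4*2 + 1, so a_1 = 4.
  2 = 2*1 + 0, so a_2 = 2.
The remainder reaches 0 after 3 divisions, so the expansion has 3 partial quotients, read off in order.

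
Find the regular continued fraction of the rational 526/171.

Run the Euclidean algorithm on 526 and 171; the successive quotients are the partial quotients a_0, a_1, ... (each step inverts the fractional part left over by the previous one):
  526 = 3*171 + 13, so a_0 = 3.
  171 = 13*13 + 2, so a_1 = 13.
  13 = 6*2 + 1, so a_2 = 6.
  2 = 2*1 + 0, so a_3 = 2.
The remainder reaches 0 after 4 divisions, so the expansion has 4 partial quotients, read off in order.

[3; 13, 6, 2]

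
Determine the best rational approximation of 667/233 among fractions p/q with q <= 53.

146/51

Expand x = 667/233 as a continued fraction with the Euclidean algorithm:
  667 = 2*233 + 201, so a_0 = 2.
  233 = 1*201 + 32, so a_1 = 1.
  201 = 6*32 + 9, so a_2 = 6.
  32 = 3*9 + 5, so a_3 = 3.
  9 = 1*5 + 4, so a_4 = 1.
  5 = 1*4 + 1, so a_5 = 1.
  4 = 4*1 + 0, so a_6 = 4.
so x = [2; 1, 6, 3, 1, 1, 4].
Convergents (p_i = a_i*p_{i-1} + p_{i-2}, q_i = a_i*q_{i-1} + q_{i-2} with p_{-2}=0, p_{-1}=1, q_{-2}=1, q_{-1}=0), until the denominator exceeds 53:
  i=0: a_0=2, p_0 = 2*1 + 0 = 2, q_0 = 2*0 + 1 = 1.
  i=1: a_1=1, p_1 = 1*2 + 1 = 3, q_1 = 1*1 + 0 = 1.
  i=2: a_2=6, p_2 = 6*3 + 2 = 20, q_2 = 6*1 + 1 = 7.
  i=3: a_3=3, p_3 = 3*20 + 3 = 63, q_3 = 3*7 + 1 = 22.
  i=4: a_4=1, p_4 = 1*63 + 20 = 83, q_4 = 1*22 + 7 = 29.
  i=5: a_5=1, p_5 = 1*83 + 63 = 146, q_5 = 1*29 + 22 = 51.
  i=6: a_6=4, p_6 = 4*146 + 83 = 667, q_6 = 4*51 + 29 = 233.
q_6 = 233 > 53, so the last convergent with denominator <= 53 is p_5/q_5 = 146/51.
The closest fraction with denominator <= 53 is either p_5/q_5 or the intermediate fraction (k*p_5 + p_4)/(k*q_5 + q_4) with the largest k >= 1 whose denominator stays <= 53; these approach x as k grows, and every other convergent or intermediate fraction in range is farther away.
Largest k: floor((53 - q_4)/q_5) = floor((53 - 29)/51) = 0.
Since k = 0, no intermediate fraction beyond p_5/q_5 has denominator <= 53, so the convergent 146/51 is the closest (its error is |667*51 - 146*233|/(233*51) = 1/11883).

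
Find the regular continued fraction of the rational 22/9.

Run the Euclidean algorithm on 22 and 9; the successive quotients are the partial quotients a_0, a_1, ... (each step inverts the fractional part left over by the previous one):
  22 = 2*9 + 4, so a_0 = 2.
  9 = 2*4 + 1, so a_1 = 2.
  4 = 4*1 + 0, so a_2 = 4.
The remainder reaches 0 after 3 divisions, so the expansion has 3 partial quotients, read off in order.

[2; 2, 4]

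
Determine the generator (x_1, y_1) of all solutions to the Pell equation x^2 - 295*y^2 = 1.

First expand sqrt(295) as a continued fraction. With x_i = (sqrt(295) + m_i)/d_i and (m_0, d_0) = (0, 1): a_0 = floor(sqrt(295)) = 17, since 17^2 = 289 <= 295 < 324 = 18^2.
Iterate m_{i+1} = d_i*a_i - m_i, d_{i+1} = (295 - m_{i+1}^2)/d_i, a_{i+1} = floor((a_0 + m_{i+1})/d_{i+1}):
  m_1 = 1*17 - 0 = 17, d_1 = (295 - 17^2)/1 = 6/1 = 6, a_1 = floor((17 + 17)/6) = 5.
  m_2 = 6*5 - 17 = 13, d_2 = (295 - 13^2)/6 = 126/6 = 21, a_2 = floor((17 + 13)/21) = 1.
  m_3 = 21*1 - 13 = 8, d_3 = (295 - 8^2)/21 = 231/21 = 11, a_3 = floor((17 + 8)/11) = 2.
  m_4 = 11*2 - 8 = 14, d_4 = (295 - 14^2)/11 = 99/11 = 9, a_4 = floor((17 + 14)/9) = 3.
  m_5 = 9*3 - 14 = 13, d_5 = (295 - 13^2)/9 = 126/9 = 14, a_5 = floor((17 + 13)/14) = 2.
  m_6 = 14*2 - 13 = 15, d_6 = (295 - 15^2)/14 = 70/14 = 5, a_6 = floor((17 + 15)/5) = 6.
  m_7 = 5*6 - 15 = 15, d_7 = (295 - 15^2)/5 = 70/5 = 14, a_7 = floor((17 + 15)/14) = 2.
  m_8 = 14*2 - 15 = 13, d_8 = (295 - 13^2)/14 = 126/14 = 9, a_8 = floor((17 + 13)/9) = 3.
  m_9 = 9*3 - 13 = 14, d_9 = (295 - 14^2)/9 = 99/9 = 11, a_9 = floor((17 + 14)/11) = 2.
  m_10 = 11*2 - 14 = 8, d_10 = (295 - 8^2)/11 = 231/11 = 21, a_10 = floor((17 + 8)/21) = 1.
  m_11 = 21*1 - 8 = 13, d_11 = (295 - 13^2)/21 = 126/21 = 6, a_11 = floor((17 + 13)/6) = 5.
  m_12 = 6*5 - 13 = 17, d_12 = (295 - 17^2)/6 = 6/6 = 1, a_12 = floor((17 + 17)/1) = 34.
  m_13 = 1*34 - 17 = 17, d_13 = (295 - 17^2)/1 = 6/1 = 6: (m_13, d_13) = (m_1, d_1) = (17, 6), so from here the quotients repeat a_1, ..., a_12; the period length is 12.
So sqrt(295) = [17; (5, 1, 2, 3, 2, 6, 2, 3, 2, 1, 5, 34)] with period length k = 12.
k is even, so the fundamental solution of x^2 - 295y^2 = 1 is (p_{k-1}, q_{k-1}) = (p_11, q_11); compute convergents through index 11.
Convergents (p_i = a_i*p_{i-1} + p_{i-2}, q_i = a_i*q_{i-1} + q_{i-2} with p_{-2}=0, p_{-1}=1, q_{-2}=1, q_{-1}=0):
  i=0: a_0=17, p_0 = 17*1 + 0 = 17, q_0 = 17*0 + 1 = 1.
  i=1: a_1=5, p_1 = 5*17 + 1 = 86, q_1 = 5*1 + 0 = 5.
  i=2: a_2=1, p_2 = 1*86 + 17 = 103, q_2 = 1*5 + 1 = 6.
  i=3: a_3=2, p_3 = 2*103 + 86 = 292, q_3 = 2*6 + 5 = 17.
  i=4: a_4=3, p_4 = 3*292 + 103 = 979, q_4 = 3*17 + 6 = 57.
  i=5: a_5=2, p_5 = 2*979 + 292 = 2250, q_5 = 2*57 + 17 = 131.
  i=6: a_6=6, p_6 = 6*2250 + 979 = 14479, q_6 = 6*131 + 57 = 843.
  i=7: a_7=2, p_7 = 2*14479 + 2250 = 31208, q_7 = 2*843 + 131 = 1817.
  i=8: a_8=3, p_8 = 3*31208 + 14479 = 108103, q_8 = 3*1817 + 843 = 6294.
  i=9: a_9=2, p_9 = 2*108103 + 31208 = 247414, q_9 = 2*6294 + 1817 = 14405.
  i=10: a_10=1, p_10 = 1*247414 + 108103 = 355517, q_10 = 1*14405 + 6294 = 20699.
  i=11: a_11=5, p_11 = 5*355517 + 247414 = 2024999, q_11 = 5*20699 + 14405 = 117900.
Check: 2024999^2 - 295*117900^2 = 4100620950001 - 4100620950000 = 1, so (x, y) = (2024999, 117900) solves the equation, and by the theorem it is the least positive solution.

(x, y) = (2024999, 117900)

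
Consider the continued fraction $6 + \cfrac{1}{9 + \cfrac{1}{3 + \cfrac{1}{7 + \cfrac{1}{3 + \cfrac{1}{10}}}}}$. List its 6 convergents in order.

Using the convergent recurrence p_i = a_i*p_{i-1} + p_{i-2}, q_i = a_i*q_{i-1} + q_{i-2} with p_{-2}=0, p_{-1}=1, q_{-2}=1, q_{-1}=0:
  i=0: a_0=6, p_0 = 6*1 + 0 = 6, q_0 = 6*0 + 1 = 1.
  i=1: a_1=9, p_1 = 9*6 + 1 = 55, q_1 = 9*1 + 0 = 9.
  i=2: a_2=3, p_2 = 3*55 + 6 = 171, q_2 = 3*9 + 1 = 28.
  i=3: a_3=7, p_3 = 7*171 + 55 = 1252, q_3 = 7*28 + 9 = 205.
  i=4: a_4=3, p_4 = 3*1252 + 171 = 3927, q_4 = 3*205 + 28 = 643.
  i=5: a_5=10, p_5 = 10*3927 + 1252 = 40522, q_5 = 10*643 + 205 = 6635.

6/1, 55/9, 171/28, 1252/205, 3927/643, 40522/6635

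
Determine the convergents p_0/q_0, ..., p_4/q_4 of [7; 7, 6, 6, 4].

Using the convergent recurrence p_i = a_i*p_{i-1} + p_{i-2}, q_i = a_i*q_{i-1} + q_{i-2} with p_{-2}=0, p_{-1}=1, q_{-2}=1, q_{-1}=0:
  i=0: a_0=7, p_0 = 7*1 + 0 = 7, q_0 = 7*0 + 1 = 1.
  i=1: a_1=7, p_1 = 7*7 + 1 = 50, q_1 = 7*1 + 0 = 7.
  i=2: a_2=6, p_2 = 6*50 + 7 = 307, q_2 = 6*7 + 1 = 43.
  i=3: a_3=6, p_3 = 6*307 + 50 = 1892, q_3 = 6*43 + 7 = 265.
  i=4: a_4=4, p_4 = 4*1892 + 307 = 7875, q_4 = 4*265 + 43 = 1103.

7/1, 50/7, 307/43, 1892/265, 7875/1103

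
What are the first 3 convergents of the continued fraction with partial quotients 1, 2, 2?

1/1, 3/2, 7/5

Using the convergent recurrence p_i = a_i*p_{i-1} + p_{i-2}, q_i = a_i*q_{i-1} + q_{i-2} with p_{-2}=0, p_{-1}=1, q_{-2}=1, q_{-1}=0:
  i=0: a_0=1, p_0 = 1*1 + 0 = 1, q_0 = 1*0 + 1 = 1.
  i=1: a_1=2, p_1 = 2*1 + 1 = 3, q_1 = 2*1 + 0 = 2.
  i=2: a_2=2, p_2 = 2*3 + 1 = 7, q_2 = 2*2 + 1 = 5.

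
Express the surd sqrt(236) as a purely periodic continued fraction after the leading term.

Write x_i = (sqrt(236) + m_i)/d_i with (m_0, d_0) = (0, 1). a_0 = floor(sqrt(236)) = 15, since 15^2 = 225 <= 236 < 256 = 16^2.
Iterate m_{i+1} = d_i*a_i - m_i, d_{i+1} = (236 - m_{i+1}^2)/d_i, a_{i+1} = floor((a_0 + m_{i+1})/d_{i+1}):
  m_1 = 1*15 - 0 = 15, d_1 = (236 - 15^2)/1 = 11/1 = 11, a_1 = floor((15 + 15)/11) = 2.
  m_2 = 11*2 - 15 = 7, d_2 = (236 - 7^2)/11 = 187/11 = 17, a_2 = floor((15 + 7)/17) = 1.
  m_3 = 17*1 - 7 = 10, d_3 = (236 - 10^2)/17 = 136/17 = 8, a_3 = floor((15 + 10)/8) = 3.
  m_4 = 8*3 - 10 = 14, d_4 = (236 - 14^2)/8 = 40/8 = 5, a_4 = floor((15 + 14)/5) = 5.
  m_5 = 5*5 - 14 = 11, d_5 = (236 - 11^2)/5 = 115/5 = 23, a_5 = floor((15 + 11)/23) = 1.
  m_6 = 23*1 - 11 = 12, d_6 = (236 - 12^2)/23 = 92/23 = 4, a_6 = floor((15 + 12)/4) = 6.
  m_7 = 4*6 - 12 = 12, d_7 = (236 - 12^2)/4 = 92/4 = 23, a_7 = floor((15 + 12)/23) = 1.
  m_8 = 23*1 - 12 = 11, d_8 = (236 - 11^2)/23 = 115/23 = 5, a_8 = floor((15 + 11)/5) = 5.
  m_9 = 5*5 - 11 = 14, d_9 = (236 - 14^2)/5 = 40/5 = 8, a_9 = floor((15 + 14)/8) = 3.
  m_10 = 8*3 - 14 = 10, d_10 = (236 - 10^2)/8 = 136/8 = 17, a_10 = floor((15 + 10)/17) = 1.
  m_11 = 17*1 - 10 = 7, d_11 = (236 - 7^2)/17 = 187/17 = 11, a_11 = floor((15 + 7)/11) = 2.
  m_12 = 11*2 - 7 = 15, d_12 = (236 - 15^2)/11 = 11/11 = 1, a_12 = floor((15 + 15)/1) = 30.
  m_13 = 1*30 - 15 = 15, d_13 = (236 - 15^2)/1 = 11/1 = 11: (m_13, d_13) = (m_1, d_1) = (15, 11), so from here the quotients repeat a_1, ..., a_12; the period length is 12.
Hence the expansion of sqrt(236) is a_0 = 15 followed by the repeating block 2, 1, 3, 5, 1, 6, 1, 5, 3, 1, 2, 30 (period 12).

[15; (2, 1, 3, 5, 1, 6, 1, 5, 3, 1, 2, 30)]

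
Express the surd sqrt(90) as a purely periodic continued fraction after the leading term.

Write x_i = (sqrt(90) + m_i)/d_i with (m_0, d_0) = (0, 1). a_0 = floor(sqrt(90)) = 9, since 9^2 = 81 <= 90 < 100 = 10^2.
Iterate m_{i+1} = d_i*a_i - m_i, d_{i+1} = (90 - m_{i+1}^2)/d_i, a_{i+1} = floor((a_0 + m_{i+1})/d_{i+1}):
  m_1 = 1*9 - 0 = 9, d_1 = (90 - 9^2)/1 = 9/1 = 9, a_1 = floor((9 + 9)/9) = 2.
  m_2 = 9*2 - 9 = 9, d_2 = (90 - 9^2)/9 = 9/9 = 1, a_2 = floor((9 + 9)/1) = 18.
  m_3 = 1*18 - 9 = 9, d_3 = (90 - 9^2)/1 = 9/1 = 9: (m_3, d_3) = (m_1, d_1) = (9, 9), so from here the quotients repeat a_1, a_2; the period length is 2.
Hence the expansion of sqrt(90) is a_0 = 9 followed by the repeating block 2, 18 (period 2).

[9; (2, 18)]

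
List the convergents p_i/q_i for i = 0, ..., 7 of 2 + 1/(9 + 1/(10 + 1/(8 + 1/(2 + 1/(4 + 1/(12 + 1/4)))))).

Using the convergent recurrence p_i = a_i*p_{i-1} + p_{i-2}, q_i = a_i*q_{i-1} + q_{i-2} with p_{-2}=0, p_{-1}=1, q_{-2}=1, q_{-1}=0:
  i=0: a_0=2, p_0 = 2*1 + 0 = 2, q_0 = 2*0 + 1 = 1.
  i=1: a_1=9, p_1 = 9*2 + 1 = 19, q_1 = 9*1 + 0 = 9.
  i=2: a_2=10, p_2 = 10*19 + 2 = 192, q_2 = 10*9 + 1 = 91.
  i=3: a_3=8, p_3 = 8*192 + 19 = 1555, q_3 = 8*91 + 9 = 737.
  i=4: a_4=2, p_4 = 2*1555 + 192 = 3302, q_4 = 2*737 + 91 = 1565.
  i=5: a_5=4, p_5 = 4*3302 + 1555 = 14763, q_5 = 4*1565 + 737 = 6997.
  i=6: a_6=12, p_6 = 12*14763 + 3302 = 180458, q_6 = 12*6997 + 1565 = 85529.
  i=7: a_7=4, p_7 = 4*180458 + 14763 = 736595, q_7 = 4*85529 + 6997 = 349113.

2/1, 19/9, 192/91, 1555/737, 3302/1565, 14763/6997, 180458/85529, 736595/349113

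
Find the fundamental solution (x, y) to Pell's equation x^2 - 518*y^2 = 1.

(x, y) = (2367, 104)

First expand sqrt(518) as a continued fraction. With x_i = (sqrt(518) + m_i)/d_i and (m_0, d_0) = (0, 1): a_0 = floor(sqrt(518)) = 22, since 22^2 = 484 <= 518 < 529 = 23^2.
Iterate m_{i+1} = d_i*a_i - m_i, d_{i+1} = (518 - m_{i+1}^2)/d_i, a_{i+1} = floor((a_0 + m_{i+1})/d_{i+1}):
  m_1 = 1*22 - 0 = 22, d_1 = (518 - 22^2)/1 = 34/1 = 34, a_1 = floor((22 + 22)/34) = 1.
  m_2 = 34*1 - 22 = 12, d_2 = (518 - 12^2)/34 = 374/34 = 11, a_2 = floor((22 + 12)/11) = 3.
  m_3 = 11*3 - 12 = 21, d_3 = (518 - 21^2)/11 = 77/11 = 7, a_3 = floor((22 + 21)/7) = 6.
  m_4 = 7*6 - 21 = 21, d_4 = (518 - 21^2)/7 = 77/7 = 11, a_4 = floor((22 + 21)/11) = 3.
  m_5 = 11*3 - 21 = 12, d_5 = (518 - 12^2)/11 = 374/11 = 34, a_5 = floor((22 + 12)/34) = 1.
  m_6 = 34*1 - 12 = 22, d_6 = (518 - 22^2)/34 = 34/34 = 1, a_6 = floor((22 + 22)/1) = 44.
  m_7 = 1*44 - 22 = 22, d_7 = (518 - 22^2)/1 = 34/1 = 34: (m_7, d_7) = (m_1, d_1) = (22, 34), so from here the quotients repeat a_1, ..., a_6; the period length is 6.
So sqrt(518) = [22; (1, 3, 6, 3, 1, 44)] with period length k = 6.
k is even, so the fundamental solution of x^2 - 518y^2 = 1 is (p_{k-1}, q_{k-1}) = (p_5, q_5); compute convergents through index 5.
Convergents (p_i = a_i*p_{i-1} + p_{i-2}, q_i = a_i*q_{i-1} + q_{i-2} with p_{-2}=0, p_{-1}=1, q_{-2}=1, q_{-1}=0):
  i=0: a_0=22, p_0 = 22*1 + 0 = 22, q_0 = 22*0 + 1 = 1.
  i=1: a_1=1, p_1 = 1*22 + 1 = 23, q_1 = 1*1 + 0 = 1.
  i=2: a_2=3, p_2 = 3*23 + 22 = 91, q_2 = 3*1 + 1 = 4.
  i=3: a_3=6, p_3 = 6*91 + 23 = 569, q_3 = 6*4 + 1 = 25.
  i=4: a_4=3, p_4 = 3*569 + 91 = 1798, q_4 = 3*25 + 4 = 79.
  i=5: a_5=1, p_5 = 1*1798 + 569 = 2367, q_5 = 1*79 + 25 = 104.
Check: 2367^2 - 518*104^2 = 5602689 - 5602688 = 1, so (x, y) = (2367, 104) solves the equation, and by the theorem it is the least positive solution.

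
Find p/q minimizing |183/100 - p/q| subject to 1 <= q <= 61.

Expand x = 183/100 as a continued fraction with the Euclidean algorithm:
  183 = 1*100 + 83, so a_0 = 1.
  100 = 1*83 + 17, so a_1 = 1.
  83 = 4*17 + 15, so a_2 = 4.
  17 = 1*15 + 2, so a_3 = 1.
  15 = 7*2 + 1, so a_4 = 7.
  2 = 2*1 + 0, so a_5 = 2.
so x = [1; 1, 4, 1, 7, 2].
Convergents (p_i = a_i*p_{i-1} + p_{i-2}, q_i = a_i*q_{i-1} + q_{i-2} with p_{-2}=0, p_{-1}=1, q_{-2}=1, q_{-1}=0), until the denominator exceeds 61:
  i=0: a_0=1, p_0 = 1*1 + 0 = 1, q_0 = 1*0 + 1 = 1.
  i=1: a_1=1, p_1 = 1*1 + 1 = 2, q_1 = 1*1 + 0 = 1.
  i=2: a_2=4, p_2 = 4*2 + 1 = 9, q_2 = 4*1 + 1 = 5.
  i=3: a_3=1, p_3 = 1*9 + 2 = 11, q_3 = 1*5 + 1 = 6.
  i=4: a_4=7, p_4 = 7*11 + 9 = 86, q_4 = 7*6 + 5 = 47.
  i=5: a_5=2, p_5 = 2*86 + 11 = 183, q_5 = 2*47 + 6 = 100.
q_5 = 100 > 61, so the last convergent with denominator <= 61 is p_4/q_4 = 86/47.
The closest fraction with denominator <= 61 is either p_4/q_4 or the intermediate fraction (k*p_4 + p_3)/(k*q_4 + q_3) with the largest k >= 1 whose denominator stays <= 61; these approach x as k grows, and every other convergent or intermediate fraction in range is farther away.
Largest k: floor((61 - q_3)/q_4) = floor((61 - 6)/47) = 1.
That gives (1*86 + 11)/(1*47 + 6) = 97/53.
Compare the errors: |x - 86/47| = |183*47 - 86*100|/(100*47) = 1/4700, and |x - 97/53| = |183*53 - 97*100|/(100*53) = 1/5300.
Cross-multiplying, 1*4700 = 4700 < 5300 = 1*5300, so 1/5300 is smaller: the intermediate fraction 97/53 is closer to x than 86/47.

97/53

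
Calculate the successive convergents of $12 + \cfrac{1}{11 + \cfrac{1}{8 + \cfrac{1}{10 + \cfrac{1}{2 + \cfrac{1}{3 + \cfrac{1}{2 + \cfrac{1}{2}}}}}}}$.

12/1, 133/11, 1076/89, 10893/901, 22862/1891, 79479/6574, 181820/15039, 443119/36652

Using the convergent recurrence p_i = a_i*p_{i-1} + p_{i-2}, q_i = a_i*q_{i-1} + q_{i-2} with p_{-2}=0, p_{-1}=1, q_{-2}=1, q_{-1}=0:
  i=0: a_0=12, p_0 = 12*1 + 0 = 12, q_0 = 12*0 + 1 = 1.
  i=1: a_1=11, p_1 = 11*12 + 1 = 133, q_1 = 11*1 + 0 = 11.
  i=2: a_2=8, p_2 = 8*133 + 12 = 1076, q_2 = 8*11 + 1 = 89.
  i=3: a_3=10, p_3 = 10*1076 + 133 = 10893, q_3 = 10*89 + 11 = 901.
  i=4: a_4=2, p_4 = 2*10893 + 1076 = 22862, q_4 = 2*901 + 89 = 1891.
  i=5: a_5=3, p_5 = 3*22862 + 10893 = 79479, q_5 = 3*1891 + 901 = 6574.
  i=6: a_6=2, p_6 = 2*79479 + 22862 = 181820, q_6 = 2*6574 + 1891 = 15039.
  i=7: a_7=2, p_7 = 2*181820 + 79479 = 443119, q_7 = 2*15039 + 6574 = 36652.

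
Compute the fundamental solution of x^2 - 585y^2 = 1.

(x, y) = (33281, 1376)

First expand sqrt(585) as a continued fraction. With x_i = (sqrt(585) + m_i)/d_i and (m_0, d_0) = (0, 1): a_0 = floor(sqrt(585)) = 24, since 24^2 = 576 <= 585 < 625 = 25^2.
Iterate m_{i+1} = d_i*a_i - m_i, d_{i+1} = (585 - m_{i+1}^2)/d_i, a_{i+1} = floor((a_0 + m_{i+1})/d_{i+1}):
  m_1 = 1*24 - 0 = 24, d_1 = (585 - 24^2)/1 = 9/1 = 9, a_1 = floor((24 + 24)/9) = 5.
  m_2 = 9*5 - 24 = 21, d_2 = (585 - 21^2)/9 = 144/9 = 16, a_2 = floor((24 + 21)/16) = 2.
  m_3 = 16*2 - 21 = 11, d_3 = (585 - 11^2)/16 = 464/16 = 29, a_3 = floor((24 + 11)/29) = 1.
  m_4 = 29*1 - 11 = 18, d_4 = (585 - 18^2)/29 = 261/29 = 9, a_4 = floor((24 + 18)/9) = 4.
  m_5 = 9*4 - 18 = 18, d_5 = (585 - 18^2)/9 = 261/9 = 29, a_5 = floor((24 + 18)/29) = 1.
  m_6 = 29*1 - 18 = 11, d_6 = (585 - 11^2)/29 = 464/29 = 16, a_6 = floor((24 + 11)/16) = 2.
  m_7 = 16*2 - 11 = 21, d_7 = (585 - 21^2)/16 = 144/16 = 9, a_7 = floor((24 + 21)/9) = 5.
  m_8 = 9*5 - 21 = 24, d_8 = (585 - 24^2)/9 = 9/9 = 1, a_8 = floor((24 + 24)/1) = 48.
  m_9 = 1*48 - 24 = 24, d_9 = (585 - 24^2)/1 = 9/1 = 9: (m_9, d_9) = (m_1, d_1) = (24, 9), so from here the quotients repeat a_1, ..., a_8; the period length is 8.
So sqrt(585) = [24; (5, 2, 1, 4, 1, 2, 5, 48)] with period length k = 8.
k is even, so the fundamental solution of x^2 - 585y^2 = 1 is (p_{k-1}, q_{k-1}) = (p_7, q_7); compute convergents through index 7.
Convergents (p_i = a_i*p_{i-1} + p_{i-2}, q_i = a_i*q_{i-1} + q_{i-2} with p_{-2}=0, p_{-1}=1, q_{-2}=1, q_{-1}=0):
  i=0: a_0=24, p_0 = 24*1 + 0 = 24, q_0 = 24*0 + 1 = 1.
  i=1: a_1=5, p_1 = 5*24 + 1 = 121, q_1 = 5*1 + 0 = 5.
  i=2: a_2=2, p_2 = 2*121 + 24 = 266, q_2 = 2*5 + 1 = 11.
  i=3: a_3=1, p_3 = 1*266 + 121 = 387, q_3 = 1*11 + 5 = 16.
  i=4: a_4=4, p_4 = 4*387 + 266 = 1814, q_4 = 4*16 + 11 = 75.
  i=5: a_5=1, p_5 = 1*1814 + 387 = 2201, q_5 = 1*75 + 16 = 91.
  i=6: a_6=2, p_6 = 2*2201 + 1814 = 6216, q_6 = 2*91 + 75 = 257.
  i=7: a_7=5, p_7 = 5*6216 + 2201 = 33281, q_7 = 5*257 + 91 = 1376.
Check: 33281^2 - 585*1376^2 = 1107624961 - 1107624960 = 1, so (x, y) = (33281, 1376) solves the equation, and by the theorem it is the least positive solution.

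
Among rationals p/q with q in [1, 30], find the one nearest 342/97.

Expand x = 342/97 as a continued fraction with the Euclidean algorithm:
  342 = 3*97 + 51, so a_0 = 3.
  97 = 1*51 + 46, so a_1 = 1.
  51 = 1*46 + 5, so a_2 = 1.
  46 = 9*5 + 1, so a_3 = 9.
  5 = 5*1 + 0, so a_4 = 5.
so x = [3; 1, 1, 9, 5].
Convergents (p_i = a_i*p_{i-1} + p_{i-2}, q_i = a_i*q_{i-1} + q_{i-2} with p_{-2}=0, p_{-1}=1, q_{-2}=1, q_{-1}=0), until the denominator exceeds 30:
  i=0: a_0=3, p_0 = 3*1 + 0 = 3, q_0 = 3*0 + 1 = 1.
  i=1: a_1=1, p_1 = 1*3 + 1 = 4, q_1 = 1*1 + 0 = 1.
  i=2: a_2=1, p_2 = 1*4 + 3 = 7, q_2 = 1*1 + 1 = 2.
  i=3: a_3=9, p_3 = 9*7 + 4 = 67, q_3 = 9*2 + 1 = 19.
  i=4: a_4=5, p_4 = 5*67 + 7 = 342, q_4 = 5*19 + 2 = 97.
q_4 = 97 > 30, so the last convergent with denominator <= 30 is p_3/q_3 = 67/19.
The closest fraction with denominator <= 30 is either p_3/q_3 or the intermediate fraction (k*p_3 + p_2)/(k*q_3 + q_2) with the largest k >= 1 whose denominator stays <= 30; these approach x as k grows, and every other convergent or intermediate fraction in range is farther away.
Largest k: floor((30 - q_2)/q_3) = floor((30 - 2)/19) = 1.
That gives (1*67 + 7)/(1*19 + 2) = 74/21.
Compare the errors: |x - 67/19| = |342*19 - 67*97|/(97*19) = 1/1843, and |x - 74/21| = |342*21 - 74*97|/(97*21) = 4/2037.
Cross-multiplying, 1*2037 = 2037 < 7372 = 4*1843, so 1/1843 is smaller: the convergent 67/19 is closer to x than 74/21.

67/19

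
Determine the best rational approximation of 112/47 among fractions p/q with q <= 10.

19/8

Expand x = 112/47 as a continued fraction with the Euclidean algorithm:
  112 = 2*47 + 18, so a_0 = 2.
  47 = 2*18 + 11, so a_1 = 2.
  18 = 1*11 + 7, so a_2 = 1.
  11 = 1*7 + 4, so a_3 = 1.
  7 = 1*4 + 3, so a_4 = 1.
  4 = 1*3 + 1, so a_5 = 1.
  3 = 3*1 + 0, so a_6 = 3.
so x = [2; 2, 1, 1, 1, 1, 3].
Convergents (p_i = a_i*p_{i-1} + p_{i-2}, q_i = a_i*q_{i-1} + q_{i-2} with p_{-2}=0, p_{-1}=1, q_{-2}=1, q_{-1}=0), until the denominator exceeds 10:
  i=0: a_0=2, p_0 = 2*1 + 0 = 2, q_0 = 2*0 + 1 = 1.
  i=1: a_1=2, p_1 = 2*2 + 1 = 5, q_1 = 2*1 + 0 = 2.
  i=2: a_2=1, p_2 = 1*5 + 2 = 7, q_2 = 1*2 + 1 = 3.
  i=3: a_3=1, p_3 = 1*7 + 5 = 12, q_3 = 1*3 + 2 = 5.
  i=4: a_4=1, p_4 = 1*12 + 7 = 19, q_4 = 1*5 + 3 = 8.
  i=5: a_5=1, p_5 = 1*19 + 12 = 31, q_5 = 1*8 + 5 = 13.
q_5 = 13 > 10, so the last convergent with denominator <= 10 is p_4/q_4 = 19/8.
The closest fraction with denominator <= 10 is either p_4/q_4 or the intermediate fraction (k*p_4 + p_3)/(k*q_4 + q_3) with the largest k >= 1 whose denominator stays <= 10; these approach x as k grows, and every other convergent or intermediate fraction in range is farther away.
Largest k: floor((10 - q_3)/q_4) = floor((10 - 5)/8) = 0.
Since k = 0, no intermediate fraction beyond p_4/q_4 has denominator <= 10, so the convergent 19/8 is the closest (its error is |112*8 - 19*47|/(47*8) = 3/376).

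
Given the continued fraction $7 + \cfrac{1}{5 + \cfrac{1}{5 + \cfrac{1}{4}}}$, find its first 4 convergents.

7/1, 36/5, 187/26, 784/109

Using the convergent recurrence p_i = a_i*p_{i-1} + p_{i-2}, q_i = a_i*q_{i-1} + q_{i-2} with p_{-2}=0, p_{-1}=1, q_{-2}=1, q_{-1}=0:
  i=0: a_0=7, p_0 = 7*1 + 0 = 7, q_0 = 7*0 + 1 = 1.
  i=1: a_1=5, p_1 = 5*7 + 1 = 36, q_1 = 5*1 + 0 = 5.
  i=2: a_2=5, p_2 = 5*36 + 7 = 187, q_2 = 5*5 + 1 = 26.
  i=3: a_3=4, p_3 = 4*187 + 36 = 784, q_3 = 4*26 + 5 = 109.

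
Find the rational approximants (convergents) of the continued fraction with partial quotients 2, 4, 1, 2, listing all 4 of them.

Using the convergent recurrence p_i = a_i*p_{i-1} + p_{i-2}, q_i = a_i*q_{i-1} + q_{i-2} with p_{-2}=0, p_{-1}=1, q_{-2}=1, q_{-1}=0:
  i=0: a_0=2, p_0 = 2*1 + 0 = 2, q_0 = 2*0 + 1 = 1.
  i=1: a_1=4, p_1 = 4*2 + 1 = 9, q_1 = 4*1 + 0 = 4.
  i=2: a_2=1, p_2 = 1*9 + 2 = 11, q_2 = 1*4 + 1 = 5.
  i=3: a_3=2, p_3 = 2*11 + 9 = 31, q_3 = 2*5 + 4 = 14.

2/1, 9/4, 11/5, 31/14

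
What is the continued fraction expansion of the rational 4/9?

[0; 2, 4]

Run the Euclidean algorithm on 4 and 9; the successive quotients are the partial quotients a_0, a_1, ... (each step inverts the fractional part left over by the previous one):
  4 = 0*9 + 4, so a_0 = 0.
  9 = 2*4 + 1, so a_1 = 2.
  4 = 4*1 + 0, so a_2 = 4.
The remainder reaches 0 after 3 divisions, so the expansion has 3 partial quotients, read off in order.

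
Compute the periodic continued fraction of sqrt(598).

[24; (2, 4, 1, 15, 2, 15, 1, 4, 2, 48)]

Write x_i = (sqrt(598) + m_i)/d_i with (m_0, d_0) = (0, 1). a_0 = floor(sqrt(598)) = 24, since 24^2 = 576 <= 598 < 625 = 25^2.
Iterate m_{i+1} = d_i*a_i - m_i, d_{i+1} = (598 - m_{i+1}^2)/d_i, a_{i+1} = floor((a_0 + m_{i+1})/d_{i+1}):
  m_1 = 1*24 - 0 = 24, d_1 = (598 - 24^2)/1 = 22/1 = 22, a_1 = floor((24 + 24)/22) = 2.
  m_2 = 22*2 - 24 = 20, d_2 = (598 - 20^2)/22 = 198/22 = 9, a_2 = floor((24 + 20)/9) = 4.
  m_3 = 9*4 - 20 = 16, d_3 = (598 - 16^2)/9 = 342/9 = 38, a_3 = floor((24 + 16)/38) = 1.
  m_4 = 38*1 - 16 = 22, d_4 = (598 - 22^2)/38 = 114/38 = 3, a_4 = floor((24 + 22)/3) = 15.
  m_5 = 3*15 - 22 = 23, d_5 = (598 - 23^2)/3 = 69/3 = 23, a_5 = floor((24 + 23)/23) = 2.
  m_6 = 23*2 - 23 = 23, d_6 = (598 - 23^2)/23 = 69/23 = 3, a_6 = floor((24 + 23)/3) = 15.
  m_7 = 3*15 - 23 = 22, d_7 = (598 - 22^2)/3 = 114/3 = 38, a_7 = floor((24 + 22)/38) = 1.
  m_8 = 38*1 - 22 = 16, d_8 = (598 - 16^2)/38 = 342/38 = 9, a_8 = floor((24 + 16)/9) = 4.
  m_9 = 9*4 - 16 = 20, d_9 = (598 - 20^2)/9 = 198/9 = 22, a_9 = floor((24 + 20)/22) = 2.
  m_10 = 22*2 - 20 = 24, d_10 = (598 - 24^2)/22 = 22/22 = 1, a_10 = floor((24 + 24)/1) = 48.
  m_11 = 1*48 - 24 = 24, d_11 = (598 - 24^2)/1 = 22/1 = 22: (m_11, d_11) = (m_1, d_1) = (24, 22), so from here the quotients repeat a_1, ..., a_10; the period length is 10.
Hence the expansion of sqrt(598) is a_0 = 24 followed by the repeating block 2, 4, 1, 15, 2, 15, 1, 4, 2, 48 (period 10).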